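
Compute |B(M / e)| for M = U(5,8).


Contracting e from U(5,8) gives U(4,7).
Bases of U(4,7) = (7 choose 4) = 35.

35


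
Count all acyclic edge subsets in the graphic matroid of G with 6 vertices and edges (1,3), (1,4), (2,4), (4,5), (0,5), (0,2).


An independent set in a graphic matroid is an acyclic edge subset.
G has 6 vertices and 6 edges.
Enumerate all 2^6 = 64 subsets, checking for acyclicity.
Total independent sets = 60.

60


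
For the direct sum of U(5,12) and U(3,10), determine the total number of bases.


Bases of a direct sum M1 + M2: |B| = |B(M1)| * |B(M2)|.
|B(U(5,12))| = C(12,5) = 792.
|B(U(3,10))| = C(10,3) = 120.
Total bases = 792 * 120 = 95040.

95040


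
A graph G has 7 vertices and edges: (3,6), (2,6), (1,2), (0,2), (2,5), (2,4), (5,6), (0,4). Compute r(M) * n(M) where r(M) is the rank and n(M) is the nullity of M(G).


r(M) = |V| - c = 7 - 1 = 6.
nullity = |E| - r(M) = 8 - 6 = 2.
Product = 6 * 2 = 12.

12


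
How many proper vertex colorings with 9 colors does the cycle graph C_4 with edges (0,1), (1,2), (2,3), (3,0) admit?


P(C_4, k) = (k-1)^4 + (-1)^4*(k-1).
P(9) = (8)^4 + 8
= 4096 + 8 = 4104.

4104


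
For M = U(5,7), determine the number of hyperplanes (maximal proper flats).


Hyperplanes of U(5,7) are flats of rank 4.
In a uniform matroid, these are exactly the (4)-element subsets.
Count = C(7,4) = (7 * 6 * 5 * 4) / (1 * 2 * 3 * 4) = 35.

35


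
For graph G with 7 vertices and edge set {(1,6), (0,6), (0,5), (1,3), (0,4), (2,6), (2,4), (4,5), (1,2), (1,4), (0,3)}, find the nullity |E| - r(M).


Cycle rank (nullity) = |E| - r(M) = |E| - (|V| - c).
|E| = 11, |V| = 7, c = 1.
Nullity = 11 - (7 - 1) = 11 - 6 = 5.

5


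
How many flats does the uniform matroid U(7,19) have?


Flats of U(7,19): every subset of size < 7 is a flat, plus E itself.
Count = (19 choose 0) + (19 choose 1) + (19 choose 2) + (19 choose 3) + (19 choose 4) + (19 choose 5) + (19 choose 6) + 1
     = 1 + 19 + 171 + 969 + 3876 + 11628 + 27132 + 1
     = 43797.

43797


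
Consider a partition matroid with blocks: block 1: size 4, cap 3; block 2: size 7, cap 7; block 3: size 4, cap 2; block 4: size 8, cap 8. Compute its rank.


Rank of a partition matroid = sum of min(|Si|, ci) for each block.
= min(4,3) + min(7,7) + min(4,2) + min(8,8)
= 3 + 7 + 2 + 8
= 20.

20


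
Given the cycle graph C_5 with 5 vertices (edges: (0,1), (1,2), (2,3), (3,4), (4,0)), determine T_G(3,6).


T(C_5; x,y) = x + x^2 + ... + x^(4) + y.
T(3,6) = 3^1 + 3^2 + 3^3 + 3^4 + 6
= 3 + 9 + 27 + 81 + 6
= 126.

126


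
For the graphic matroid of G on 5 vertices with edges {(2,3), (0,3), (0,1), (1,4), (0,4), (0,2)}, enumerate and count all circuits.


A circuit in a graphic matroid = edge set of a simple cycle.
G has 5 vertices and 6 edges.
Enumerating all minimal edge subsets forming cycles...
Total circuits found: 2.

2


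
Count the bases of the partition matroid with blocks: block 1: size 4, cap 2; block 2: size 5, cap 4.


A basis picks exactly ci elements from block i.
Number of bases = product of C(|Si|, ci).
= C(4,2) * C(5,4)
= 6 * 5
= 30.

30


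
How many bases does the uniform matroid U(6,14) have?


Bases of U(6,14) are all 6-element subsets of the 14-element ground set.
Number of bases = C(14,6).
C(14,6) = 3003.

3003


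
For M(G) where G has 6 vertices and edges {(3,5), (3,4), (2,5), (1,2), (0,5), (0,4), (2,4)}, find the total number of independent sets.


An independent set in a graphic matroid is an acyclic edge subset.
G has 6 vertices and 7 edges.
Enumerate all 2^7 = 128 subsets, checking for acyclicity.
Total independent sets = 108.

108


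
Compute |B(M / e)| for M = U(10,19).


Contracting e from U(10,19) gives U(9,18).
Bases of U(9,18) = C(18,9) = 18! / (9! * 9!) = 48620.

48620


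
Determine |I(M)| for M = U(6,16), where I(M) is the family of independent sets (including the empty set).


Independent sets of U(6,16) are all subsets of size <= 6.
Count = C(16,0) + C(16,1) + C(16,2) + C(16,3) + C(16,4) + C(16,5) + C(16,6)
     = 1 + 16 + 120 + 560 + 1820 + 4368 + 8008
     = 14893.

14893


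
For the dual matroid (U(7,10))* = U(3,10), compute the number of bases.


The dual of U(r,n) is U(n-r, n) = U(3,10).
Bases of U(3,10) are all (3)-element subsets.
|B(M*)| = (10 choose 3) = 120.

120


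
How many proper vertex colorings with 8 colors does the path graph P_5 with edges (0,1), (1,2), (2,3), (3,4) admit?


P(P_5, k) = k * (k-1)^(4).
P(8) = 8 * 7^4 = 8 * 2401 = 19208.

19208


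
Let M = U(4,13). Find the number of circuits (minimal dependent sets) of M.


In U(4,13), circuits are the (5)-element subsets.
Any set of 5 elements is dependent, and removing any one element gives
an independent set of size 4, so it is a minimal dependent set.
Number of circuits = C(13,5) = 1287.

1287


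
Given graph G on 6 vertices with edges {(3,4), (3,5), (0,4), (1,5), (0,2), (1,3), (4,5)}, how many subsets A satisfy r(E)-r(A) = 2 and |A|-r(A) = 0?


R(x,y) = sum over A in 2^E of x^(r(E)-r(A)) * y^(|A|-r(A)).
G has 6 vertices, 7 edges. r(E) = 5.
Enumerate all 2^7 = 128 subsets.
Count subsets with r(E)-r(A)=2 and |A|-r(A)=0: 33.

33


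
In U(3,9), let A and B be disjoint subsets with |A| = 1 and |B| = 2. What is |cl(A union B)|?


|A union B| = 1 + 2 = 3 (disjoint).
In U(3,9), cl(S) = S if |S| < 3, else cl(S) = E.
Since 3 >= 3, cl(A union B) = E.
|cl(A union B)| = 9.

9


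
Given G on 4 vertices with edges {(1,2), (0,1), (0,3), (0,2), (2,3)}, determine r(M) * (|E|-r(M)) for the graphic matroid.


r(M) = |V| - c = 4 - 1 = 3.
nullity = |E| - r(M) = 5 - 3 = 2.
Product = 3 * 2 = 6.

6


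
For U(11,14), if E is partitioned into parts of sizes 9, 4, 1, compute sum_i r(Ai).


r(Ai) = min(|Ai|, 11) for each part.
Sum = min(9,11) + min(4,11) + min(1,11)
    = 9 + 4 + 1
    = 14.

14


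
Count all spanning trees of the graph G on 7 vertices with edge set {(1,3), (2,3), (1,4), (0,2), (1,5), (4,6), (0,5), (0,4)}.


By Kirchhoff's matrix tree theorem, the number of spanning trees equals
the determinant of any cofactor of the Laplacian matrix L.
G has 7 vertices and 8 edges.
Computing the (6 x 6) cofactor determinant gives 16.

16


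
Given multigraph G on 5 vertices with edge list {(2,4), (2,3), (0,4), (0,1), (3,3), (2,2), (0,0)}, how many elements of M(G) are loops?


In a graphic matroid, a loop is a self-loop edge (u,u) with rank 0.
Examining all 7 edges for self-loops...
Self-loops found: (3,3), (2,2), (0,0)
Number of loops = 3.

3


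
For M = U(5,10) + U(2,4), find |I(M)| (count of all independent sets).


For a direct sum, |I(M1+M2)| = |I(M1)| * |I(M2)|.
|I(U(5,10))| = sum C(10,k) for k=0..5 = 638.
|I(U(2,4))| = sum C(4,k) for k=0..2 = 11.
Total = 638 * 11 = 7018.

7018


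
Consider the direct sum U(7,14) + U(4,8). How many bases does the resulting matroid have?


Bases of a direct sum M1 + M2: |B| = |B(M1)| * |B(M2)|.
|B(U(7,14))| = C(14,7) = 3432.
|B(U(4,8))| = C(8,4) = 70.
Total bases = 3432 * 70 = 240240.

240240


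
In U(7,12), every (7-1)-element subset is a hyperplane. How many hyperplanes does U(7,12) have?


Hyperplanes of U(7,12) are flats of rank 6.
In a uniform matroid, these are exactly the (6)-element subsets.
Count = C(12,6) = 12! / (6! * 6!) = 924.

924


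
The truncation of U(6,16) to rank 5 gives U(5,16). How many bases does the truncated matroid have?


Truncating U(6,16) to rank 5 gives U(5,16).
Bases of U(5,16) are all 5-element subsets of 16 elements.
Number of bases = (16 choose 5) = 4368.

4368


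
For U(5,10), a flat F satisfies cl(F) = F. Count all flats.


Flats of U(5,10): every subset of size < 5 is a flat, plus E itself.
Count = (10 choose 0) + (10 choose 1) + (10 choose 2) + (10 choose 3) + (10 choose 4) + 1
     = 1 + 10 + 45 + 120 + 210 + 1
     = 387.

387


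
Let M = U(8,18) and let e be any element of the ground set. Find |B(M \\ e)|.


Deleting e from U(8,18) gives U(8,17) since n > r.
Bases of U(8,17) = C(17,8) = 24310.

24310


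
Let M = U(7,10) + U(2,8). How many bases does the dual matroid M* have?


(M1+M2)* = M1* + M2*.
M1* = U(3,10), bases: C(10,3) = 120.
M2* = U(6,8), bases: C(8,6) = 28.
|B(M*)| = 120 * 28 = 3360.

3360


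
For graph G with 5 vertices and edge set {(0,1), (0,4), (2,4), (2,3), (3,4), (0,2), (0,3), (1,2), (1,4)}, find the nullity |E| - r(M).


Cycle rank (nullity) = |E| - r(M) = |E| - (|V| - c).
|E| = 9, |V| = 5, c = 1.
Nullity = 9 - (5 - 1) = 9 - 4 = 5.

5


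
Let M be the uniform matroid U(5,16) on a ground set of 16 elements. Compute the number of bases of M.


Bases of U(5,16) are all 5-element subsets of the 16-element ground set.
Number of bases = C(16,5).
(16 choose 5) = 4368.

4368


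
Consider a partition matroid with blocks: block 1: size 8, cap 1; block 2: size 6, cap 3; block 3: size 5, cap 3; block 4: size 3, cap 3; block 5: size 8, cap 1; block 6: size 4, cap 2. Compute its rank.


Rank of a partition matroid = sum of min(|Si|, ci) for each block.
= min(8,1) + min(6,3) + min(5,3) + min(3,3) + min(8,1) + min(4,2)
= 1 + 3 + 3 + 3 + 1 + 2
= 13.

13


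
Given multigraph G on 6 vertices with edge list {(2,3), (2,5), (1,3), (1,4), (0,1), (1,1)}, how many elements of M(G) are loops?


In a graphic matroid, a loop is a self-loop edge (u,u) with rank 0.
Examining all 6 edges for self-loops...
Self-loops found: (1,1)
Number of loops = 1.

1


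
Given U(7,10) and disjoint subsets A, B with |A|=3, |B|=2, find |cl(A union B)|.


|A union B| = 3 + 2 = 5 (disjoint).
In U(7,10), cl(S) = S if |S| < 7, else cl(S) = E.
Since 5 < 7, cl(A union B) = A union B.
|cl(A union B)| = 5.

5


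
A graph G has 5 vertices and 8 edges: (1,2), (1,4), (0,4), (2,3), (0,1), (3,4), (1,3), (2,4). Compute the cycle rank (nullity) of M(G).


Cycle rank (nullity) = |E| - r(M) = |E| - (|V| - c).
|E| = 8, |V| = 5, c = 1.
Nullity = 8 - (5 - 1) = 8 - 4 = 4.

4


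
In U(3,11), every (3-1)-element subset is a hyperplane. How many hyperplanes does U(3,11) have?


Hyperplanes of U(3,11) are flats of rank 2.
In a uniform matroid, these are exactly the (2)-element subsets.
Count = C(11,2) = (11 * 10) / (1 * 2) = 55.

55


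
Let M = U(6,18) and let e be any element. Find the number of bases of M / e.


Contracting e from U(6,18) gives U(5,17).
Bases of U(5,17) = C(17,5) = 17! / (5! * 12!) = 6188.

6188


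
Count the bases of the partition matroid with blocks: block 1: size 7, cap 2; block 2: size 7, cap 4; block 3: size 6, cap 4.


A basis picks exactly ci elements from block i.
Number of bases = product of C(|Si|, ci).
= C(7,2) * C(7,4) * C(6,4)
= 21 * 35 * 15
= 11025.

11025


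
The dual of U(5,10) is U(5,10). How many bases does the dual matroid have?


The dual of U(r,n) is U(n-r, n) = U(5,10).
Bases of U(5,10) are all (5)-element subsets.
|B(M*)| = C(10,5) = 252.

252


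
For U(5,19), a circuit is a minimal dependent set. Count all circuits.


In U(5,19), circuits are the (6)-element subsets.
Any set of 6 elements is dependent, and removing any one element gives
an independent set of size 5, so it is a minimal dependent set.
Number of circuits = (19 choose 6) = 27132.

27132


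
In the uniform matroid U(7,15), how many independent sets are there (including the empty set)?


Independent sets of U(7,15) are all subsets of size <= 7.
Count = (15 choose 0) + (15 choose 1) + (15 choose 2) + (15 choose 3) + (15 choose 4) + (15 choose 5) + (15 choose 6) + (15 choose 7)
     = 1 + 15 + 105 + 455 + 1365 + 3003 + 5005 + 6435
     = 16384.

16384


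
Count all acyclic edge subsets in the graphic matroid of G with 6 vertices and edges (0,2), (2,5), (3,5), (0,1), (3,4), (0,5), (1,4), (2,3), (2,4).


An independent set in a graphic matroid is an acyclic edge subset.
G has 6 vertices and 9 edges.
Enumerate all 2^9 = 512 subsets, checking for acyclicity.
Total independent sets = 298.

298


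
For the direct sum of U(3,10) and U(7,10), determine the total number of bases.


Bases of a direct sum M1 + M2: |B| = |B(M1)| * |B(M2)|.
|B(U(3,10))| = C(10,3) = 120.
|B(U(7,10))| = C(10,7) = 120.
Total bases = 120 * 120 = 14400.

14400


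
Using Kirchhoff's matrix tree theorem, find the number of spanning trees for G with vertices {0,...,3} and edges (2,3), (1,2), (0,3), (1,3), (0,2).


By Kirchhoff's matrix tree theorem, the number of spanning trees equals
the determinant of any cofactor of the Laplacian matrix L.
G has 4 vertices and 5 edges.
Computing the (3 x 3) cofactor determinant gives 8.

8


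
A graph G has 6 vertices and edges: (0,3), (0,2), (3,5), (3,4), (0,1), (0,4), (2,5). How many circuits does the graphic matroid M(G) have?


A circuit in a graphic matroid = edge set of a simple cycle.
G has 6 vertices and 7 edges.
Enumerating all minimal edge subsets forming cycles...
Total circuits found: 3.

3


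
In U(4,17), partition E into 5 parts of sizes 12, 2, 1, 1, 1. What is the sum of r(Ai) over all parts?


r(Ai) = min(|Ai|, 4) for each part.
Sum = min(12,4) + min(2,4) + min(1,4) + min(1,4) + min(1,4)
    = 4 + 2 + 1 + 1 + 1
    = 9.

9


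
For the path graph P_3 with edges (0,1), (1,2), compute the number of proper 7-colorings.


P(P_3, k) = k * (k-1)^(2).
P(7) = 7 * 6^2 = 7 * 36 = 252.

252


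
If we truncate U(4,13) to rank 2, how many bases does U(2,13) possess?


Truncating U(4,13) to rank 2 gives U(2,13).
Bases of U(2,13) are all 2-element subsets of 13 elements.
Number of bases = (13 choose 2) = 78.

78


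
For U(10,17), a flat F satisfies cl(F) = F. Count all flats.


Flats of U(10,17): every subset of size < 10 is a flat, plus E itself.
Count = C(17,0) + C(17,1) + C(17,2) + C(17,3) + C(17,4) + C(17,5) + C(17,6) + C(17,7) + C(17,8) + C(17,9) + 1
     = 1 + 17 + 136 + 680 + 2380 + 6188 + 12376 + 19448 + 24310 + 24310 + 1
     = 89847.

89847


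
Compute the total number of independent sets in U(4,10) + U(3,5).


For a direct sum, |I(M1+M2)| = |I(M1)| * |I(M2)|.
|I(U(4,10))| = sum C(10,k) for k=0..4 = 386.
|I(U(3,5))| = sum C(5,k) for k=0..3 = 26.
Total = 386 * 26 = 10036.

10036


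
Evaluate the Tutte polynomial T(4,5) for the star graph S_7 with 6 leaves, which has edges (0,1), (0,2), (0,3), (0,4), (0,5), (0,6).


A star on 7 vertices is a tree with 6 edges.
T(x,y) = x^(6) for any tree.
T(4,5) = 4^6 = 4096.

4096


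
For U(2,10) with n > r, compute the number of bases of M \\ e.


Deleting e from U(2,10) gives U(2,9) since n > r.
Bases of U(2,9) = (9 choose 2) = 36.

36


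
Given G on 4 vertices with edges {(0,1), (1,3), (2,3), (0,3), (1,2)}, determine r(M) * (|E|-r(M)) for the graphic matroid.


r(M) = |V| - c = 4 - 1 = 3.
nullity = |E| - r(M) = 5 - 3 = 2.
Product = 3 * 2 = 6.

6


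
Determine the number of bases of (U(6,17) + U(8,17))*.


(M1+M2)* = M1* + M2*.
M1* = U(11,17), bases: C(17,11) = 12376.
M2* = U(9,17), bases: C(17,9) = 24310.
|B(M*)| = 12376 * 24310 = 300860560.

300860560


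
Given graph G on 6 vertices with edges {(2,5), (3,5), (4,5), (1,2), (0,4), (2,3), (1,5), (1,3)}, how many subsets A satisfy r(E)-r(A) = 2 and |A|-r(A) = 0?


R(x,y) = sum over A in 2^E of x^(r(E)-r(A)) * y^(|A|-r(A)).
G has 6 vertices, 8 edges. r(E) = 5.
Enumerate all 2^8 = 256 subsets.
Count subsets with r(E)-r(A)=2 and |A|-r(A)=0: 52.

52


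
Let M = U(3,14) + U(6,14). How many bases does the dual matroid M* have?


(M1+M2)* = M1* + M2*.
M1* = U(11,14), bases: C(14,11) = 364.
M2* = U(8,14), bases: C(14,8) = 3003.
|B(M*)| = 364 * 3003 = 1093092.

1093092


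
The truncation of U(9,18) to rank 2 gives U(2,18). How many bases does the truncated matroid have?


Truncating U(9,18) to rank 2 gives U(2,18).
Bases of U(2,18) are all 2-element subsets of 18 elements.
Number of bases = C(18,2) = 18! / (2! * 16!) = 153.

153


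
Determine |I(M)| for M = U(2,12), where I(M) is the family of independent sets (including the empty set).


Independent sets of U(2,12) are all subsets of size <= 2.
Count = (12 choose 0) + (12 choose 1) + (12 choose 2)
     = 1 + 12 + 66
     = 79.

79


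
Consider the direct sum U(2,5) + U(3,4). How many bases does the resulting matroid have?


Bases of a direct sum M1 + M2: |B| = |B(M1)| * |B(M2)|.
|B(U(2,5))| = C(5,2) = 10.
|B(U(3,4))| = C(4,3) = 4.
Total bases = 10 * 4 = 40.

40


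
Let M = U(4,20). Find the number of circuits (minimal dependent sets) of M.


In U(4,20), circuits are the (5)-element subsets.
Any set of 5 elements is dependent, and removing any one element gives
an independent set of size 4, so it is a minimal dependent set.
Number of circuits = C(20,5) = 20! / (5! * 15!) = 15504.

15504


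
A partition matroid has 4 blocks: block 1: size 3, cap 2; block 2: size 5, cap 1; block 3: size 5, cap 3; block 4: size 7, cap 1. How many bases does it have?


A basis picks exactly ci elements from block i.
Number of bases = product of C(|Si|, ci).
= C(3,2) * C(5,1) * C(5,3) * C(7,1)
= 3 * 5 * 10 * 7
= 1050.

1050


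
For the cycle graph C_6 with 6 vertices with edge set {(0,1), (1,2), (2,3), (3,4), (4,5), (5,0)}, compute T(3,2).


T(C_6; x,y) = x + x^2 + ... + x^(5) + y.
T(3,2) = 3^1 + 3^2 + 3^3 + 3^4 + 3^5 + 2
= 3 + 9 + 27 + 81 + 243 + 2
= 365.

365


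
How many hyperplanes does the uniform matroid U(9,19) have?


Hyperplanes of U(9,19) are flats of rank 8.
In a uniform matroid, these are exactly the (8)-element subsets.
Count = (19 choose 8) = 75582.

75582


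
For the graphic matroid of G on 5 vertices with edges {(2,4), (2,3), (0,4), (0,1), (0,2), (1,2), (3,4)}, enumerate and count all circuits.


A circuit in a graphic matroid = edge set of a simple cycle.
G has 5 vertices and 7 edges.
Enumerating all minimal edge subsets forming cycles...
Total circuits found: 6.

6


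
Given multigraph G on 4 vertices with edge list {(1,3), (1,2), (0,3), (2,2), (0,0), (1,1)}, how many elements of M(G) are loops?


In a graphic matroid, a loop is a self-loop edge (u,u) with rank 0.
Examining all 6 edges for self-loops...
Self-loops found: (2,2), (0,0), (1,1)
Number of loops = 3.

3


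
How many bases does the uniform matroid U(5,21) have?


Bases of U(5,21) are all 5-element subsets of the 21-element ground set.
Number of bases = C(21,5).
(21 choose 5) = 20349.

20349


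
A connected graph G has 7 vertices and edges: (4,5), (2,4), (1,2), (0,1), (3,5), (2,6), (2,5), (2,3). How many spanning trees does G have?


By Kirchhoff's matrix tree theorem, the number of spanning trees equals
the determinant of any cofactor of the Laplacian matrix L.
G has 7 vertices and 8 edges.
Computing the (6 x 6) cofactor determinant gives 8.

8


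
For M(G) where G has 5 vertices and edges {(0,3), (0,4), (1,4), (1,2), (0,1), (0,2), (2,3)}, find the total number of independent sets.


An independent set in a graphic matroid is an acyclic edge subset.
G has 5 vertices and 7 edges.
Enumerate all 2^7 = 128 subsets, checking for acyclicity.
Total independent sets = 82.

82


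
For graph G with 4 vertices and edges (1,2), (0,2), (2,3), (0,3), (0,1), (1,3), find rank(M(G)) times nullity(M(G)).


r(M) = |V| - c = 4 - 1 = 3.
nullity = |E| - r(M) = 6 - 3 = 3.
Product = 3 * 3 = 9.

9


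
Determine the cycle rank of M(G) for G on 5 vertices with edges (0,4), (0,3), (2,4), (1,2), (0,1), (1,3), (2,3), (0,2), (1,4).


Cycle rank (nullity) = |E| - r(M) = |E| - (|V| - c).
|E| = 9, |V| = 5, c = 1.
Nullity = 9 - (5 - 1) = 9 - 4 = 5.

5


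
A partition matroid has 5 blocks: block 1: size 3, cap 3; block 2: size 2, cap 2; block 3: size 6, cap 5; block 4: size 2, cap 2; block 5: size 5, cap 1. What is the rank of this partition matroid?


Rank of a partition matroid = sum of min(|Si|, ci) for each block.
= min(3,3) + min(2,2) + min(6,5) + min(2,2) + min(5,1)
= 3 + 2 + 5 + 2 + 1
= 13.

13


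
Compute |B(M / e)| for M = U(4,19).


Contracting e from U(4,19) gives U(3,18).
Bases of U(3,18) = C(18,3) = (18 * 17 * 16) / (1 * 2 * 3) = 816.

816


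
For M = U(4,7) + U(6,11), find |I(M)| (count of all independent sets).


For a direct sum, |I(M1+M2)| = |I(M1)| * |I(M2)|.
|I(U(4,7))| = sum C(7,k) for k=0..4 = 99.
|I(U(6,11))| = sum C(11,k) for k=0..6 = 1486.
Total = 99 * 1486 = 147114.

147114


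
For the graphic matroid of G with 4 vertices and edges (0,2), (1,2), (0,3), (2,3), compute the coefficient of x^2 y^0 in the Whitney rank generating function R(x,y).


R(x,y) = sum over A in 2^E of x^(r(E)-r(A)) * y^(|A|-r(A)).
G has 4 vertices, 4 edges. r(E) = 3.
Enumerate all 2^4 = 16 subsets.
Count subsets with r(E)-r(A)=2 and |A|-r(A)=0: 4.

4


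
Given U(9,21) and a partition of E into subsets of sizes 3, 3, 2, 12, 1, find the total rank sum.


r(Ai) = min(|Ai|, 9) for each part.
Sum = min(3,9) + min(3,9) + min(2,9) + min(12,9) + min(1,9)
    = 3 + 3 + 2 + 9 + 1
    = 18.

18


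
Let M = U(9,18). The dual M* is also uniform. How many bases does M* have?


The dual of U(r,n) is U(n-r, n) = U(9,18).
Bases of U(9,18) are all (9)-element subsets.
|B(M*)| = (18 choose 9) = 48620.

48620


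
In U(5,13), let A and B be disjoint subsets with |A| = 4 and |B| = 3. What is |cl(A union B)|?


|A union B| = 4 + 3 = 7 (disjoint).
In U(5,13), cl(S) = S if |S| < 5, else cl(S) = E.
Since 7 >= 5, cl(A union B) = E.
|cl(A union B)| = 13.

13


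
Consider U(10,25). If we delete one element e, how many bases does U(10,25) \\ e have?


Deleting e from U(10,25) gives U(10,24) since n > r.
Bases of U(10,24) = (24 choose 10) = 1961256.

1961256


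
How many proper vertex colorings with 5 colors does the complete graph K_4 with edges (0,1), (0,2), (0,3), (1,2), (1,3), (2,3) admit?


P(K_4, k) = k(k-1)(k-2)...(k-3).
P(5) = (5) * (4) * (3) * (2) = 120.

120


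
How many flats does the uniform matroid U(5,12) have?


Flats of U(5,12): every subset of size < 5 is a flat, plus E itself.
Count = (12 choose 0) + (12 choose 1) + (12 choose 2) + (12 choose 3) + (12 choose 4) + 1
     = 1 + 12 + 66 + 220 + 495 + 1
     = 795.

795


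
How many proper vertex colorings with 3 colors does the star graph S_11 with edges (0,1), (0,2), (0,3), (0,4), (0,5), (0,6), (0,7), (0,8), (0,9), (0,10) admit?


P(tree, k) = k * (k-1)^(10) for any tree on 11 vertices.
P(3) = 3 * 2^10 = 3 * 1024 = 3072.

3072


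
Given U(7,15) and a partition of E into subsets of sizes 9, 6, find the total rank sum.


r(Ai) = min(|Ai|, 7) for each part.
Sum = min(9,7) + min(6,7)
    = 7 + 6
    = 13.

13


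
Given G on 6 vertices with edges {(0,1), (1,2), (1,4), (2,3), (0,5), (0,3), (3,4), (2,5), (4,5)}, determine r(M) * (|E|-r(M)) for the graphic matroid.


r(M) = |V| - c = 6 - 1 = 5.
nullity = |E| - r(M) = 9 - 5 = 4.
Product = 5 * 4 = 20.

20


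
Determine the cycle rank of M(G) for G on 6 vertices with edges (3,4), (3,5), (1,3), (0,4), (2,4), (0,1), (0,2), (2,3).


Cycle rank (nullity) = |E| - r(M) = |E| - (|V| - c).
|E| = 8, |V| = 6, c = 1.
Nullity = 8 - (6 - 1) = 8 - 5 = 3.

3


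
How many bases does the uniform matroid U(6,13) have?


Bases of U(6,13) are all 6-element subsets of the 13-element ground set.
Number of bases = C(13,6).
C(13,6) = 13! / (6! * 7!) = 1716.

1716


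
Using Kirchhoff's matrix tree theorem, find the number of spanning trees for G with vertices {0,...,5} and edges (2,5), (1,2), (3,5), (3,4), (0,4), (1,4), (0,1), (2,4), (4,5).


By Kirchhoff's matrix tree theorem, the number of spanning trees equals
the determinant of any cofactor of the Laplacian matrix L.
G has 6 vertices and 9 edges.
Computing the (5 x 5) cofactor determinant gives 55.

55


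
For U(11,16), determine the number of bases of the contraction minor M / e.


Contracting e from U(11,16) gives U(10,15).
Bases of U(10,15) = (15 choose 10) = 3003.

3003


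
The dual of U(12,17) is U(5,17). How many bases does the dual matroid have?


The dual of U(r,n) is U(n-r, n) = U(5,17).
Bases of U(5,17) are all (5)-element subsets.
|B(M*)| = C(17,5) = 6188.

6188


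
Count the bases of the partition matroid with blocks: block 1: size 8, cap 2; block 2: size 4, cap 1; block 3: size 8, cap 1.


A basis picks exactly ci elements from block i.
Number of bases = product of C(|Si|, ci).
= C(8,2) * C(4,1) * C(8,1)
= 28 * 4 * 8
= 896.

896


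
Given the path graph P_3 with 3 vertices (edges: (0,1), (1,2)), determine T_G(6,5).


A path on 3 vertices is a tree with 2 edges.
T(x,y) = x^(2) for any tree.
T(6,5) = 6^2 = 36.

36


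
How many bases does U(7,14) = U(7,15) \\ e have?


Deleting e from U(7,15) gives U(7,14) since n > r.
Bases of U(7,14) = C(14,7) = 3432.

3432


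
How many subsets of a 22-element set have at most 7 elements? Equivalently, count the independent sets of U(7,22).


Independent sets of U(7,22) are all subsets of size <= 7.
Count = (22 choose 0) + (22 choose 1) + (22 choose 2) + (22 choose 3) + (22 choose 4) + (22 choose 5) + (22 choose 6) + (22 choose 7)
     = 1 + 22 + 231 + 1540 + 7315 + 26334 + 74613 + 170544
     = 280600.

280600


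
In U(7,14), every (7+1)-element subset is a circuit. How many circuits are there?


In U(7,14), circuits are the (8)-element subsets.
Any set of 8 elements is dependent, and removing any one element gives
an independent set of size 7, so it is a minimal dependent set.
Number of circuits = C(14,8) = 14! / (8! * 6!) = 3003.

3003


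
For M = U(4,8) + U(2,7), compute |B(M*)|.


(M1+M2)* = M1* + M2*.
M1* = U(4,8), bases: C(8,4) = 70.
M2* = U(5,7), bases: C(7,5) = 21.
|B(M*)| = 70 * 21 = 1470.

1470


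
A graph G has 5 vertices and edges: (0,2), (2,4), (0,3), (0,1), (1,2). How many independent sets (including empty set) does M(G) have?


An independent set in a graphic matroid is an acyclic edge subset.
G has 5 vertices and 5 edges.
Enumerate all 2^5 = 32 subsets, checking for acyclicity.
Total independent sets = 28.

28


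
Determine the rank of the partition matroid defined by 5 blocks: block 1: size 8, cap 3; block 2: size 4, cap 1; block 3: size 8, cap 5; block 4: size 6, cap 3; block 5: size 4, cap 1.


Rank of a partition matroid = sum of min(|Si|, ci) for each block.
= min(8,3) + min(4,1) + min(8,5) + min(6,3) + min(4,1)
= 3 + 1 + 5 + 3 + 1
= 13.

13


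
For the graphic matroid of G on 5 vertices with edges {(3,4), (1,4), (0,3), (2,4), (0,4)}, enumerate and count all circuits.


A circuit in a graphic matroid = edge set of a simple cycle.
G has 5 vertices and 5 edges.
Enumerating all minimal edge subsets forming cycles...
Total circuits found: 1.

1


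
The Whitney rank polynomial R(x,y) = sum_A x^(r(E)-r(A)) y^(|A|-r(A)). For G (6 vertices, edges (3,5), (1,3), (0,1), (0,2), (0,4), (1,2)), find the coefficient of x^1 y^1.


R(x,y) = sum over A in 2^E of x^(r(E)-r(A)) * y^(|A|-r(A)).
G has 6 vertices, 6 edges. r(E) = 5.
Enumerate all 2^6 = 64 subsets.
Count subsets with r(E)-r(A)=1 and |A|-r(A)=1: 3.

3


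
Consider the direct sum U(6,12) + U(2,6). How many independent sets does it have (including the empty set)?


For a direct sum, |I(M1+M2)| = |I(M1)| * |I(M2)|.
|I(U(6,12))| = sum C(12,k) for k=0..6 = 2510.
|I(U(2,6))| = sum C(6,k) for k=0..2 = 22.
Total = 2510 * 22 = 55220.

55220


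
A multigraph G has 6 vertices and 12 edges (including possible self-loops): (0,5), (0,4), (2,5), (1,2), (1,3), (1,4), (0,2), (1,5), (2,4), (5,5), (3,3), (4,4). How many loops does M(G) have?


In a graphic matroid, a loop is a self-loop edge (u,u) with rank 0.
Examining all 12 edges for self-loops...
Self-loops found: (5,5), (3,3), (4,4)
Number of loops = 3.

3


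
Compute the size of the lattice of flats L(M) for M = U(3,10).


Flats of U(3,10): every subset of size < 3 is a flat, plus E itself.
Count = (10 choose 0) + (10 choose 1) + (10 choose 2) + 1
     = 1 + 10 + 45 + 1
     = 57.

57


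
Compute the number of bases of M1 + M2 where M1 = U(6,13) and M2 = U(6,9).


Bases of a direct sum M1 + M2: |B| = |B(M1)| * |B(M2)|.
|B(U(6,13))| = C(13,6) = 1716.
|B(U(6,9))| = C(9,6) = 84.
Total bases = 1716 * 84 = 144144.

144144


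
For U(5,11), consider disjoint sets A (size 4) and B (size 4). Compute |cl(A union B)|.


|A union B| = 4 + 4 = 8 (disjoint).
In U(5,11), cl(S) = S if |S| < 5, else cl(S) = E.
Since 8 >= 5, cl(A union B) = E.
|cl(A union B)| = 11.

11


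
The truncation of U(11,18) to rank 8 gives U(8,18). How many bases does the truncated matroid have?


Truncating U(11,18) to rank 8 gives U(8,18).
Bases of U(8,18) are all 8-element subsets of 18 elements.
Number of bases = (18 choose 8) = 43758.

43758


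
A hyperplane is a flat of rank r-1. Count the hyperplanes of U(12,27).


Hyperplanes of U(12,27) are flats of rank 11.
In a uniform matroid, these are exactly the (11)-element subsets.
Count = (27 choose 11) = 13037895.

13037895


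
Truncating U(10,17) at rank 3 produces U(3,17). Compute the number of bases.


Truncating U(10,17) to rank 3 gives U(3,17).
Bases of U(3,17) are all 3-element subsets of 17 elements.
Number of bases = C(17,3) = (17 * 16 * 15) / (1 * 2 * 3) = 680.

680


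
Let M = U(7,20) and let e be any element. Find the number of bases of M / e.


Contracting e from U(7,20) gives U(6,19).
Bases of U(6,19) = (19 choose 6) = 27132.

27132


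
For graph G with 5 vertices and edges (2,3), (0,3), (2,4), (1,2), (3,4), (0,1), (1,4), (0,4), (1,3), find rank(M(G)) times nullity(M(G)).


r(M) = |V| - c = 5 - 1 = 4.
nullity = |E| - r(M) = 9 - 4 = 5.
Product = 4 * 5 = 20.

20


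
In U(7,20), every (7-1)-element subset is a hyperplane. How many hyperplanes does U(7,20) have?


Hyperplanes of U(7,20) are flats of rank 6.
In a uniform matroid, these are exactly the (6)-element subsets.
Count = C(20,6) = 20! / (6! * 14!) = 38760.

38760


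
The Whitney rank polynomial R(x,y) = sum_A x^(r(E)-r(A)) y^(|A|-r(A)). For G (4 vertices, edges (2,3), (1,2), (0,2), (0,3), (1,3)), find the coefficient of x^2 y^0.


R(x,y) = sum over A in 2^E of x^(r(E)-r(A)) * y^(|A|-r(A)).
G has 4 vertices, 5 edges. r(E) = 3.
Enumerate all 2^5 = 32 subsets.
Count subsets with r(E)-r(A)=2 and |A|-r(A)=0: 5.

5


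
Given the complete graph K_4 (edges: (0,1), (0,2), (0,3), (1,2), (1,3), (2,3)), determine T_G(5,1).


T(K_4; x,y) = x^3 + 3x^2 + 4xy + 2x + y^3 + 3y^2 + 2y.
Substituting x=5, y=1:
= 125 + 75 + 20 + 10 + 1 + 3 + 2
= 236.

236


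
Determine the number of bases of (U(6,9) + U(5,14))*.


(M1+M2)* = M1* + M2*.
M1* = U(3,9), bases: C(9,3) = 84.
M2* = U(9,14), bases: C(14,9) = 2002.
|B(M*)| = 84 * 2002 = 168168.

168168


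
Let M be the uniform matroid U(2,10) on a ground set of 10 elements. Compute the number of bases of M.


Bases of U(2,10) are all 2-element subsets of the 10-element ground set.
Number of bases = C(10,2).
C(10,2) = 10! / (2! * 8!) = 45.

45


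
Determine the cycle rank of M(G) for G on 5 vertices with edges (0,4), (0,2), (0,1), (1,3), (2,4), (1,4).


Cycle rank (nullity) = |E| - r(M) = |E| - (|V| - c).
|E| = 6, |V| = 5, c = 1.
Nullity = 6 - (5 - 1) = 6 - 4 = 2.

2


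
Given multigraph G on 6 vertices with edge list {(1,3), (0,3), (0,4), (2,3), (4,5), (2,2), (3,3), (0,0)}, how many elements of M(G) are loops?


In a graphic matroid, a loop is a self-loop edge (u,u) with rank 0.
Examining all 8 edges for self-loops...
Self-loops found: (2,2), (3,3), (0,0)
Number of loops = 3.

3


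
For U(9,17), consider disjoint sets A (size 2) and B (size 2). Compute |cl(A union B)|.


|A union B| = 2 + 2 = 4 (disjoint).
In U(9,17), cl(S) = S if |S| < 9, else cl(S) = E.
Since 4 < 9, cl(A union B) = A union B.
|cl(A union B)| = 4.

4


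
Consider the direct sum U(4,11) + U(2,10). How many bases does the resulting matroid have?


Bases of a direct sum M1 + M2: |B| = |B(M1)| * |B(M2)|.
|B(U(4,11))| = C(11,4) = 330.
|B(U(2,10))| = C(10,2) = 45.
Total bases = 330 * 45 = 14850.

14850


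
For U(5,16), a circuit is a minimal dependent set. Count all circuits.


In U(5,16), circuits are the (6)-element subsets.
Any set of 6 elements is dependent, and removing any one element gives
an independent set of size 5, so it is a minimal dependent set.
Number of circuits = C(16,6) = 8008.

8008


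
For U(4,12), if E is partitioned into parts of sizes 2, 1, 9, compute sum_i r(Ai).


r(Ai) = min(|Ai|, 4) for each part.
Sum = min(2,4) + min(1,4) + min(9,4)
    = 2 + 1 + 4
    = 7.

7


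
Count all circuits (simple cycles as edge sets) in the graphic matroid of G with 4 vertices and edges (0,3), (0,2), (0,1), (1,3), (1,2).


A circuit in a graphic matroid = edge set of a simple cycle.
G has 4 vertices and 5 edges.
Enumerating all minimal edge subsets forming cycles...
Total circuits found: 3.

3


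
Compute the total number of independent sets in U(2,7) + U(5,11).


For a direct sum, |I(M1+M2)| = |I(M1)| * |I(M2)|.
|I(U(2,7))| = sum C(7,k) for k=0..2 = 29.
|I(U(5,11))| = sum C(11,k) for k=0..5 = 1024.
Total = 29 * 1024 = 29696.

29696


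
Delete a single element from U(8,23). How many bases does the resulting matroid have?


Deleting e from U(8,23) gives U(8,22) since n > r.
Bases of U(8,22) = C(22,8) = 319770.

319770


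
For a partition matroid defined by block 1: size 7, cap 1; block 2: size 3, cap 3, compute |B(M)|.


A basis picks exactly ci elements from block i.
Number of bases = product of C(|Si|, ci).
= C(7,1) * C(3,3)
= 7 * 1
= 7.

7


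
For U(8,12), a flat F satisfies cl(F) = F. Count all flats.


Flats of U(8,12): every subset of size < 8 is a flat, plus E itself.
Count = (12 choose 0) + (12 choose 1) + (12 choose 2) + (12 choose 3) + (12 choose 4) + (12 choose 5) + (12 choose 6) + (12 choose 7) + 1
     = 1 + 12 + 66 + 220 + 495 + 792 + 924 + 792 + 1
     = 3303.

3303


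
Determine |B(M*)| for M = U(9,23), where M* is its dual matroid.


The dual of U(r,n) is U(n-r, n) = U(14,23).
Bases of U(14,23) are all (14)-element subsets.
|B(M*)| = C(23,14) = 817190.

817190


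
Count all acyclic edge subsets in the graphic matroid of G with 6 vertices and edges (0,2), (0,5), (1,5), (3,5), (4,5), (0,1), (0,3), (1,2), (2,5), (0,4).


An independent set in a graphic matroid is an acyclic edge subset.
G has 6 vertices and 10 edges.
Enumerate all 2^10 = 1024 subsets, checking for acyclicity.
Total independent sets = 426.

426


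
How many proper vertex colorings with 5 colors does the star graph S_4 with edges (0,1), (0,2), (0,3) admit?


P(tree, k) = k * (k-1)^(3) for any tree on 4 vertices.
P(5) = 5 * 4^3 = 5 * 64 = 320.

320


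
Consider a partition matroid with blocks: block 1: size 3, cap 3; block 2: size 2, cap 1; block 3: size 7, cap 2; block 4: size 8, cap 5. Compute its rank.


Rank of a partition matroid = sum of min(|Si|, ci) for each block.
= min(3,3) + min(2,1) + min(7,2) + min(8,5)
= 3 + 1 + 2 + 5
= 11.

11


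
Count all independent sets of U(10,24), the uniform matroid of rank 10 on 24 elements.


Independent sets of U(10,24) are all subsets of size <= 10.
Count = (24 choose 0) + (24 choose 1) + (24 choose 2) + (24 choose 3) + (24 choose 4) + (24 choose 5) + (24 choose 6) + (24 choose 7) + (24 choose 8) + (24 choose 9) + (24 choose 10)
     = 1 + 24 + 276 + 2024 + 10626 + 42504 + 134596 + 346104 + 735471 + 1307504 + 1961256
     = 4540386.

4540386


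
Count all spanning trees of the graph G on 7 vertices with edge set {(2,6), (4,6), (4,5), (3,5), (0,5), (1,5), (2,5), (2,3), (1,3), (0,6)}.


By Kirchhoff's matrix tree theorem, the number of spanning trees equals
the determinant of any cofactor of the Laplacian matrix L.
G has 7 vertices and 10 edges.
Computing the (6 x 6) cofactor determinant gives 84.

84


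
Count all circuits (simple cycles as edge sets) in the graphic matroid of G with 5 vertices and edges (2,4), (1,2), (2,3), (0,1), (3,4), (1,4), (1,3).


A circuit in a graphic matroid = edge set of a simple cycle.
G has 5 vertices and 7 edges.
Enumerating all minimal edge subsets forming cycles...
Total circuits found: 7.

7


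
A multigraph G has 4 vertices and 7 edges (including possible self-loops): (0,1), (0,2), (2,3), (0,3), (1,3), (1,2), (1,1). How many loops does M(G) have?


In a graphic matroid, a loop is a self-loop edge (u,u) with rank 0.
Examining all 7 edges for self-loops...
Self-loops found: (1,1)
Number of loops = 1.

1


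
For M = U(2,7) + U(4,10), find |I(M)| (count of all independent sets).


For a direct sum, |I(M1+M2)| = |I(M1)| * |I(M2)|.
|I(U(2,7))| = sum C(7,k) for k=0..2 = 29.
|I(U(4,10))| = sum C(10,k) for k=0..4 = 386.
Total = 29 * 386 = 11194.

11194


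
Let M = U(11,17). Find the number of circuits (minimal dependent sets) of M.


In U(11,17), circuits are the (12)-element subsets.
Any set of 12 elements is dependent, and removing any one element gives
an independent set of size 11, so it is a minimal dependent set.
Number of circuits = (17 choose 12) = 6188.

6188


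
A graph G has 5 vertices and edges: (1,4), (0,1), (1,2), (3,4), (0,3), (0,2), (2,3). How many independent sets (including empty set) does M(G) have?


An independent set in a graphic matroid is an acyclic edge subset.
G has 5 vertices and 7 edges.
Enumerate all 2^7 = 128 subsets, checking for acyclicity.
Total independent sets = 86.

86


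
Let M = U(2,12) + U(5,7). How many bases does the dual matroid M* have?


(M1+M2)* = M1* + M2*.
M1* = U(10,12), bases: C(12,10) = 66.
M2* = U(2,7), bases: C(7,2) = 21.
|B(M*)| = 66 * 21 = 1386.

1386


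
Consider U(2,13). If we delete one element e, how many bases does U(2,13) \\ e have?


Deleting e from U(2,13) gives U(2,12) since n > r.
Bases of U(2,12) = C(12,2) = (12 * 11) / (1 * 2) = 66.

66


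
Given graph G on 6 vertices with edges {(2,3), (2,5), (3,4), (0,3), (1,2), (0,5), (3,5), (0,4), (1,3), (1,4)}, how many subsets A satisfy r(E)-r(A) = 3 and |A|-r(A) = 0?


R(x,y) = sum over A in 2^E of x^(r(E)-r(A)) * y^(|A|-r(A)).
G has 6 vertices, 10 edges. r(E) = 5.
Enumerate all 2^10 = 1024 subsets.
Count subsets with r(E)-r(A)=3 and |A|-r(A)=0: 45.

45


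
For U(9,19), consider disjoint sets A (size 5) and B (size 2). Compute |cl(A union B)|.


|A union B| = 5 + 2 = 7 (disjoint).
In U(9,19), cl(S) = S if |S| < 9, else cl(S) = E.
Since 7 < 9, cl(A union B) = A union B.
|cl(A union B)| = 7.

7


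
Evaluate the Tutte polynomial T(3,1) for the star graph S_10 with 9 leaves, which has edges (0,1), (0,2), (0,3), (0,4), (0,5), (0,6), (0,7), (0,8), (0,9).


A star on 10 vertices is a tree with 9 edges.
T(x,y) = x^(9) for any tree.
T(3,1) = 3^9 = 19683.

19683


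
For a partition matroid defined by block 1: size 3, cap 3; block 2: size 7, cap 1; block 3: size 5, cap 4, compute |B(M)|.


A basis picks exactly ci elements from block i.
Number of bases = product of C(|Si|, ci).
= C(3,3) * C(7,1) * C(5,4)
= 1 * 7 * 5
= 35.

35


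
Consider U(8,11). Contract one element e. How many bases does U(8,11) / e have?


Contracting e from U(8,11) gives U(7,10).
Bases of U(7,10) = C(10,7) = 10! / (7! * 3!) = 120.

120


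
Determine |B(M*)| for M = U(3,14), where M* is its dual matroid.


The dual of U(r,n) is U(n-r, n) = U(11,14).
Bases of U(11,14) are all (11)-element subsets.
|B(M*)| = C(14,11) = 364.

364


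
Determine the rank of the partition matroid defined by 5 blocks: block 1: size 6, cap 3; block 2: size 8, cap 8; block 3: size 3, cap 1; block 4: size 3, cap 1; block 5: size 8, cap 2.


Rank of a partition matroid = sum of min(|Si|, ci) for each block.
= min(6,3) + min(8,8) + min(3,1) + min(3,1) + min(8,2)
= 3 + 8 + 1 + 1 + 2
= 15.

15


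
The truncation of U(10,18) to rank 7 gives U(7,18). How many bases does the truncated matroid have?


Truncating U(10,18) to rank 7 gives U(7,18).
Bases of U(7,18) are all 7-element subsets of 18 elements.
Number of bases = C(18,7) = 18! / (7! * 11!) = 31824.

31824
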